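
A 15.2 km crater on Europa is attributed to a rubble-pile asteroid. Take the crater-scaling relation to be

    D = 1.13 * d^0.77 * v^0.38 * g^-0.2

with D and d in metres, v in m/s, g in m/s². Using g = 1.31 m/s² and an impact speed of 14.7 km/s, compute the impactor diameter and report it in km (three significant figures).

d ≈ 2.17 km

Rearranging for d: d = [D / (1.13 · 14700^0.38 · 1.31^-0.2)]^(1/0.77).
D = 15200 m.
14700^0.38 = 38.33
1.31^-0.2 = 0.9474
Denominator = 1.13 × 38.33 × 0.9474 = 41.03
D / 41.03 = 15200 / 41.03 = 370.5
d = 370.5^(1/0.77) = 370.5^1.2987 = 2168 m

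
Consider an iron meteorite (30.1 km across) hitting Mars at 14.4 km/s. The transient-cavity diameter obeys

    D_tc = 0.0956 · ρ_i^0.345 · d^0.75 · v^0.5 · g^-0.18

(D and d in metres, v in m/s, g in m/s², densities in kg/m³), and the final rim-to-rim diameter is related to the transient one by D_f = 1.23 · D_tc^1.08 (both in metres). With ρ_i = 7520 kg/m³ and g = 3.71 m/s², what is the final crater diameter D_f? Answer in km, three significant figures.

In SI: d = 30100 m, v = 14400 m/s.
ρ_i^0.345 = 7520^0.345 = 21.74
d^0.75 = 30100^0.75 = 2285
v^0.5 = 14400^0.5 = 120.0
g^-0.18 = 3.71^-0.18 = 0.7898
D_tc = 0.0956 × 21.74 × 2285 × 120.0 × 0.7898 = 4.501 × 10^5 m
D_f = 1.23 × (4.501 × 10^5)^1.08 = 1.568 × 10^6 m
     = 1568 km

D_f ≈ 1570 km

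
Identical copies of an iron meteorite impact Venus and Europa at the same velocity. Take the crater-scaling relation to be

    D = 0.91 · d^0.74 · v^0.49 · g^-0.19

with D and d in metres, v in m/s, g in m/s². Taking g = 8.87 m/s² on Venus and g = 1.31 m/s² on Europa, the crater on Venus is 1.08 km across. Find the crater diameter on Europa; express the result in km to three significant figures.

All impactor-dependent factors cancel in the ratio, leaving D_Europa/D_Venus = (g_Europa/g_Venus)^-0.19.
(1.31/8.87)^-0.19 = 0.1477^-0.19 = 1.438
D_Europa = 1.438 × 1.08 km = 1.55 km

D ≈ 1.55 km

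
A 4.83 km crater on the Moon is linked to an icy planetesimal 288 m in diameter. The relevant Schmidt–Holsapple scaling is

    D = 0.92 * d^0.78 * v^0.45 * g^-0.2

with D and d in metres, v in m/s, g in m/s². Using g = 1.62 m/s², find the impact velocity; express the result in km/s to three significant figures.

v ≈ 12.5 km/s

Rearranging for v: v = [D / (0.92 · 288^0.78 · 1.62^-0.2)]^(1/0.45).
D = 4830 m.
288^0.78 = 82.86
1.62^-0.2 = 0.9080
Denominator = 0.92 × 82.86 × 0.9080 = 69.22
D / 69.22 = 4830 / 69.22 = 69.78
v = 69.78^(1/0.45) = 69.78^2.2222 = 12507 m/s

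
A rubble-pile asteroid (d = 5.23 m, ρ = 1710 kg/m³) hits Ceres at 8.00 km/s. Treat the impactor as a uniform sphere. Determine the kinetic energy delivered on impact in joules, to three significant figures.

E ≈ 4.10 × 10^12 J

v = 8000 m/s.
Mass m = (π/6) ρ d³ = (π/6) × 1710 × (5.23)³ = 1.281 × 10^5 kg
E = ½ m v² = 0.5 × 1.281 × 10^5 × (8000)² = 4.099 × 10^12 J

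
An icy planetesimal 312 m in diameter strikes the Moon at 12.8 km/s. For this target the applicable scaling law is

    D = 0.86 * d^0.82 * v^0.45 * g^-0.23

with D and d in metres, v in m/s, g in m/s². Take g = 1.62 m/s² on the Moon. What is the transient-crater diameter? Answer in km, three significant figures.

D ≈ 6.02 km

In SI units: v = 12800 m/s.
d^0.82 = 312^0.82 = 111.0
v^0.45 = 12800^0.45 = 70.51
g^-0.23 = 1.62^-0.23 = 0.8950
D = 0.86 × 111.0 × 70.51 × 0.8950 = 6024 m
   = 6.024 km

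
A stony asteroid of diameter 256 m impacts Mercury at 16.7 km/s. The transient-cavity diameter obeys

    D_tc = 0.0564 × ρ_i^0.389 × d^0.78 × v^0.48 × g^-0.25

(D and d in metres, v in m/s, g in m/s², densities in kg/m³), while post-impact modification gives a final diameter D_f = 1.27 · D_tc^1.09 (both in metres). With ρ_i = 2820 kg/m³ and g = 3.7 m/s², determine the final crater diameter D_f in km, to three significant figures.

D_f ≈ 20.3 km

v = 16700 m/s.
ρ_i^0.389 = 2820^0.389 = 21.99
d^0.78 = 256^0.78 = 75.58
v^0.48 = 16700^0.48 = 106.4
g^-0.25 = 3.7^-0.25 = 0.7210
D_tc = 0.0564 × 21.99 × 75.58 × 106.4 × 0.7210 = 7191 m
D_f = 1.27 × (7191)^1.09 = 20310 m
     = 20.31 km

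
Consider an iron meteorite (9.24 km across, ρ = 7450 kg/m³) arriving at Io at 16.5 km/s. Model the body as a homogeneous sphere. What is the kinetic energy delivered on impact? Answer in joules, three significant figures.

d = 9240 m; v = 16500 m/s.
Mass m = (π/6) ρ d³ = (π/6) × 7450 × (9240)³ = 3.077 × 10^15 kg
E = ½ m v² = 0.5 × 3.077 × 10^15 × (16500)² = 4.189 × 10^23 J

E ≈ 4.19 × 10^23 J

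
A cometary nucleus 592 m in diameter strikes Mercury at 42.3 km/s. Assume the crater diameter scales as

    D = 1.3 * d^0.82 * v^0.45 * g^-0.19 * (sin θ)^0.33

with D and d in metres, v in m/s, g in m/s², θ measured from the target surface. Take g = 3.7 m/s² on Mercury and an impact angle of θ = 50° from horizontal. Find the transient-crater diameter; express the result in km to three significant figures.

D ≈ 21.0 km

In SI units: v = 42300 m/s.
d^0.82 = 592^0.82 = 187.6
v^0.45 = 42300^0.45 = 120.7
g^-0.19 = 3.7^-0.19 = 0.7799
(sin 50°)^0.33 = 0.7660^0.33 = 0.9158
D = 1.3 × 187.6 × 120.7 × 0.7799 × 0.9158 = 21024 m
   = 21.02 km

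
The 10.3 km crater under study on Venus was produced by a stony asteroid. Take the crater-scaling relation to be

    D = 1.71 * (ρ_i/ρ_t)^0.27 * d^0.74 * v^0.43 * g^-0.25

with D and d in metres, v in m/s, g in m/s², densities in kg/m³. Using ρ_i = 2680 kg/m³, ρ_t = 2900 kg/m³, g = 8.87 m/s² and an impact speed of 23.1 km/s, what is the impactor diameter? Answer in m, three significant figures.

Rearranging for d: d = [D / (1.71 · (2680/2900)^0.27 · 23100^0.43 · 8.87^-0.25)]^(1/0.74).
D = 10300 m.
(2680/2900)^0.27 = 0.9789
23100^0.43 = 75.22
8.87^-0.25 = 0.5795
Denominator = 1.71 × 0.9789 × 75.22 × 0.5795 = 72.97
D / 72.97 = 10300 / 72.97 = 141.2
d = 141.2^(1/0.74) = 141.2^1.3514 = 804.1 m

d ≈ 804 m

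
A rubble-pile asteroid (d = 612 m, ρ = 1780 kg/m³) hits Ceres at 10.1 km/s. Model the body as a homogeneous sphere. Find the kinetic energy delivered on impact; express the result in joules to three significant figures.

E ≈ 1.09 × 10^19 J

v = 10100 m/s.
Mass m = (π/6) ρ d³ = (π/6) × 1780 × (612)³ = 2.136 × 10^11 kg
E = ½ m v² = 0.5 × 2.136 × 10^11 × (10100)² = 1.089 × 10^19 J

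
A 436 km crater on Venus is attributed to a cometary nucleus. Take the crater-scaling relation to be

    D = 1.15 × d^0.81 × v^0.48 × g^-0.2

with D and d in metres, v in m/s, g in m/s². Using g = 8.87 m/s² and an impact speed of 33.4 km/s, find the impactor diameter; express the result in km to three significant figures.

d ≈ 27.6 km

Rearranging for d: d = [D / (1.15 · 33400^0.48 · 8.87^-0.2)]^(1/0.81).
D = 436000 m.
33400^0.48 = 148.4
8.87^-0.2 = 0.6463
Denominator = 1.15 × 148.4 × 0.6463 = 110.3
D / 110.3 = 436000 / 110.3 = 3953
d = 3953^(1/0.81) = 3953^1.2346 = 27591 m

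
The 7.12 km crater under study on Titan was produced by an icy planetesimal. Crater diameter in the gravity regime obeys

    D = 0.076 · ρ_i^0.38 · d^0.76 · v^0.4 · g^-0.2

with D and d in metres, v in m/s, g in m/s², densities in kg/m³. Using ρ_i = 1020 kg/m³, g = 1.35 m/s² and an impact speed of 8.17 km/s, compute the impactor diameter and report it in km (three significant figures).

d ≈ 1.03 km

Rearranging for d: d = [D / (0.076 · 1020^0.38 · 8170^0.4 · 1.35^-0.2)]^(1/0.76).
D = 7120 m.
1020^0.38 = 13.91
8170^0.4 = 36.72
1.35^-0.2 = 0.9417
Denominator = 0.076 × 13.91 × 36.72 × 0.9417 = 36.56
D / 36.56 = 7120 / 36.56 = 194.7
d = 194.7^(1/0.76) = 194.7^1.3158 = 1029 m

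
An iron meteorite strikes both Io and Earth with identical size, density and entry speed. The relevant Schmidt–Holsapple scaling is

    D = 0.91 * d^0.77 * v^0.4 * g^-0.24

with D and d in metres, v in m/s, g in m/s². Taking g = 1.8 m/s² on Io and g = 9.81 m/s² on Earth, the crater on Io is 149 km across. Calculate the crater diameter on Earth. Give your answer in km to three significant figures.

All impactor-dependent factors cancel in the ratio, leaving D_Earth/D_Io = (g_Earth/g_Io)^-0.24.
(9.81/1.8)^-0.24 = 5.450^-0.24 = 0.6657
D_Earth = 0.6657 × 149 km = 99.2 km

D ≈ 99.2 km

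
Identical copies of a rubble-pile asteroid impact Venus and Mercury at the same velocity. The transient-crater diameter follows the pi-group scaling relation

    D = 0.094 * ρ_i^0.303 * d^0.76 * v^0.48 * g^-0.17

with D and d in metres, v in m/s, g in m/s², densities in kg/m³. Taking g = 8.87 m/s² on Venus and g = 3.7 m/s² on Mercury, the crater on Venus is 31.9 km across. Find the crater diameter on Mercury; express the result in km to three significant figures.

All impactor-dependent factors cancel in the ratio, leaving D_Mercury/D_Venus = (g_Mercury/g_Venus)^-0.17.
(3.7/8.87)^-0.17 = 0.4171^-0.17 = 1.160
D_Mercury = 1.160 × 31.9 km = 37.0 km

D ≈ 37.0 km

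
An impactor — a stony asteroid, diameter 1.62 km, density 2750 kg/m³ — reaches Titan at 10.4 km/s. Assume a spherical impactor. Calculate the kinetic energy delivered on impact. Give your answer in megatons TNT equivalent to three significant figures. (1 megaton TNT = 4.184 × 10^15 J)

d = 1620 m; v = 10400 m/s.
Mass m = (π/6) ρ d³ = (π/6) × 2750 × (1620)³ = 6.122 × 10^12 kg
E = ½ m v² = 0.5 × 6.122 × 10^12 × (10400)² = 3.311 × 10^20 J
   = 3.311 × 10^20 / 4.184×10^15 = 79135 Mt

E ≈ 79100 Mt TNT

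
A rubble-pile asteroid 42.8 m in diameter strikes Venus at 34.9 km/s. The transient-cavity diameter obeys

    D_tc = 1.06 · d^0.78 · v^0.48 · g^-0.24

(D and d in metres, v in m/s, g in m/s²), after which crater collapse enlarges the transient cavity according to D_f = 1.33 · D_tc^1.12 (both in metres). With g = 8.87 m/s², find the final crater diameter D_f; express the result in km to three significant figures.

D_f ≈ 5.82 km

v = 34900 m/s.
d^0.78 = 42.8^0.78 = 18.73
v^0.48 = 34900^0.48 = 151.6
g^-0.24 = 8.87^-0.24 = 0.5922
D_tc = 1.06 × 18.73 × 151.6 × 0.5922 = 1782 m
D_f = 1.33 × (1782)^1.12 = 5819 m
     = 5.819 km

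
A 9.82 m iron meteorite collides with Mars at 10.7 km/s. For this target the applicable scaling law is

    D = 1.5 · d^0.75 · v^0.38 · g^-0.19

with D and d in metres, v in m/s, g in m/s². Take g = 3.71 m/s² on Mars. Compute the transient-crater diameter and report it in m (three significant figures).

D ≈ 220 m

In SI units: v = 10700 m/s.
d^0.75 = 9.82^0.75 = 5.547
v^0.38 = 10700^0.38 = 33.98
g^-0.19 = 3.71^-0.19 = 0.7795
D = 1.5 × 5.547 × 33.98 × 0.7795 = 220.4 m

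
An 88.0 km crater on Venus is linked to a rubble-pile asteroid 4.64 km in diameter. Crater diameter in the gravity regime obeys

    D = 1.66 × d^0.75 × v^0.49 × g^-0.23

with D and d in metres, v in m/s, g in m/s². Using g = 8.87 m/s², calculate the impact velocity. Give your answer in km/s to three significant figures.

v ≈ 29.8 km/s

Rearranging for v: v = [D / (1.66 · 4640^0.75 · 8.87^-0.23)]^(1/0.49).
D = 88000 m.
4640^0.75 = 562.2
8.87^-0.23 = 0.6053
Denominator = 1.66 × 562.2 × 0.6053 = 564.9
D / 564.9 = 88000 / 564.9 = 155.8
v = 155.8^(1/0.49) = 155.8^2.0408 = 29826 m/s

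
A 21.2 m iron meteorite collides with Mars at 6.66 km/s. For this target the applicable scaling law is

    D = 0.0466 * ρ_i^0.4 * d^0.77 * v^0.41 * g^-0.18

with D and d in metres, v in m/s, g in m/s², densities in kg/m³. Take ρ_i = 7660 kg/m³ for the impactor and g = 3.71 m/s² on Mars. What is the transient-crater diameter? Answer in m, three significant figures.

In SI units: v = 6660 m/s.
ρ_i^0.4 = 7660^0.4 = 35.78
d^0.77 = 21.2^0.77 = 10.50
v^0.41 = 6660^0.41 = 36.95
g^-0.18 = 3.71^-0.18 = 0.7898
D = 0.0466 × 35.78 × 10.50 × 36.95 × 0.7898 = 510.9 m

D ≈ 511 m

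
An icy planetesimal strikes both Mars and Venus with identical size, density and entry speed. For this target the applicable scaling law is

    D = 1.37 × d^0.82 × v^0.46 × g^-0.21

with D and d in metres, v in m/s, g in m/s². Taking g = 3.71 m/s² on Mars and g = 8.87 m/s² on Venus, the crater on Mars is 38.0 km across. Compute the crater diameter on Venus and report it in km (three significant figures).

D ≈ 31.6 km

All impactor-dependent factors cancel in the ratio, leaving D_Venus/D_Mars = (g_Venus/g_Mars)^-0.21.
(8.87/3.71)^-0.21 = 2.391^-0.21 = 0.8327
D_Venus = 0.8327 × 38.0 km = 31.6 km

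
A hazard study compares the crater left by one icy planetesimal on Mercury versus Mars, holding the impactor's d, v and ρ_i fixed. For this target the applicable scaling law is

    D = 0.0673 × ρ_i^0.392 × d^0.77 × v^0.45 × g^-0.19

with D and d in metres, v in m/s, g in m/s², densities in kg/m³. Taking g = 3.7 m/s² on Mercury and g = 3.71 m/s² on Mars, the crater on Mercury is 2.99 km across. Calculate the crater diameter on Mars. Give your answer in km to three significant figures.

All impactor-dependent factors cancel in the ratio, leaving D_Mars/D_Mercury = (g_Mars/g_Mercury)^-0.19.
(3.71/3.7)^-0.19 = 1.003^-0.19 = 0.9994
D_Mars = 0.9994 × 2.99 km = 2.99 km

D ≈ 2.99 km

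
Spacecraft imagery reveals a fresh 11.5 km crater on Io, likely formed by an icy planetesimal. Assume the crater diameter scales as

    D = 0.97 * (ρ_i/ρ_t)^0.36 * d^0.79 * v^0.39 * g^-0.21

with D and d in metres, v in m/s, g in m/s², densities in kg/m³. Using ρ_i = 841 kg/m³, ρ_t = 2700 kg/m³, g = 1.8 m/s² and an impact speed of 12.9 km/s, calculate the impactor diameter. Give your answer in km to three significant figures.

Rearranging for d: d = [D / (0.97 · (841/2700)^0.36 · 12900^0.39 · 1.8^-0.21)]^(1/0.79).
D = 11500 m.
(841/2700)^0.36 = 0.6571
12900^0.39 = 40.10
1.8^-0.21 = 0.8839
Denominator = 0.97 × 0.6571 × 40.10 × 0.8839 = 22.59
D / 22.59 = 11500 / 22.59 = 509.1
d = 509.1^(1/0.79) = 509.1^1.2658 = 2669 m

d ≈ 2.67 km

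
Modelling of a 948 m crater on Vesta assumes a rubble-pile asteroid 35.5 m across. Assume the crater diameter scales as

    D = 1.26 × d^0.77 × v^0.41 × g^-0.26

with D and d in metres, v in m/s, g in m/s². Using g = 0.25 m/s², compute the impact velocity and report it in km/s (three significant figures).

v ≈ 5.28 km/s

Rearranging for v: v = [D / (1.26 · 35.5^0.77 · 0.25^-0.26)]^(1/0.41).
35.5^0.77 = 15.62
0.25^-0.26 = 1.434
Denominator = 1.26 × 15.62 × 1.434 = 28.22
D / 28.22 = 948 / 28.22 = 33.59
v = 33.59^(1/0.41) = 33.59^2.439 = 5277 m/s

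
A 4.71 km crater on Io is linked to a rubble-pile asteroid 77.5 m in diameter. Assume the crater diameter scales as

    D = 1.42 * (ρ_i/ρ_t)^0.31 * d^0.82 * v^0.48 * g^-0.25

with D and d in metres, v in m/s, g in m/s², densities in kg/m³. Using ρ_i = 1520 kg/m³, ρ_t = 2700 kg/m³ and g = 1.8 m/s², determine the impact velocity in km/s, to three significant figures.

v ≈ 25.2 km/s

Rearranging for v: v = [D / (1.42 · (1520/2700)^0.31 · 77.5^0.82 · 1.8^-0.25)]^(1/0.48).
D = 4710 m.
(1520/2700)^0.31 = 0.8369
77.5^0.82 = 35.42
1.8^-0.25 = 0.8633
Denominator = 1.42 × 0.8369 × 35.42 × 0.8633 = 36.34
D / 36.34 = 4710 / 36.34 = 129.6
v = 129.6^(1/0.48) = 129.6^2.0833 = 25188 m/s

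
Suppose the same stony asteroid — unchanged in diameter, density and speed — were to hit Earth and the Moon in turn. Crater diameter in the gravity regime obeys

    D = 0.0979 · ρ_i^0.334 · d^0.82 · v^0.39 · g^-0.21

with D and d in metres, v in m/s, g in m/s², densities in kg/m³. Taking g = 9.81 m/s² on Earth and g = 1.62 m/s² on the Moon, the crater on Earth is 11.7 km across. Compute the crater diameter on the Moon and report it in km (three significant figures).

D ≈ 17.1 km

All impactor-dependent factors cancel in the ratio, leaving D_Moon/D_Earth = (g_Moon/g_Earth)^-0.21.
(1.62/9.81)^-0.21 = 0.1651^-0.21 = 1.460
D_Moon = 1.460 × 11.7 km = 17.1 km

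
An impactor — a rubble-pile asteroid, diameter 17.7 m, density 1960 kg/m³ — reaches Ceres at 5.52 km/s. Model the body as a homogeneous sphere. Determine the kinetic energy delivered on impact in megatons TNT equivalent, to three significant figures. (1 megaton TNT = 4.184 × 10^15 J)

E ≈ 0.0207 Mt TNT

v = 5520 m/s.
Mass m = (π/6) ρ d³ = (π/6) × 1960 × (17.7)³ = 5.691 × 10^6 kg
E = ½ m v² = 0.5 × 5.691 × 10^6 × (5520)² = 8.670 × 10^13 J
   = 8.670 × 10^13 / 4.184×10^15 = 0.02072 Mt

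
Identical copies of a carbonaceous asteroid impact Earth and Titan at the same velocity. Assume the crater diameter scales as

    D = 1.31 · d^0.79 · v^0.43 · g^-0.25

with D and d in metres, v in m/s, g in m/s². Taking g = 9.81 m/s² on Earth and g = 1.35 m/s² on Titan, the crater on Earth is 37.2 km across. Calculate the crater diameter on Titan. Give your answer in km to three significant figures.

D ≈ 61.1 km

All impactor-dependent factors cancel in the ratio, leaving D_Titan/D_Earth = (g_Titan/g_Earth)^-0.25.
(1.35/9.81)^-0.25 = 0.1376^-0.25 = 1.642
D_Titan = 1.642 × 37.2 km = 61.1 km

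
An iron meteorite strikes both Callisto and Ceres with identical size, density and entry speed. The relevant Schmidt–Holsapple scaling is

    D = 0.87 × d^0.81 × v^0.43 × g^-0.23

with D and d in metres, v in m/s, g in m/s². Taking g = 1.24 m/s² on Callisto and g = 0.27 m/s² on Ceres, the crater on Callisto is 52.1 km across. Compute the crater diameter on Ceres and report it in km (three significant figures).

All impactor-dependent factors cancel in the ratio, leaving D_Ceres/D_Callisto = (g_Ceres/g_Callisto)^-0.23.
(0.27/1.24)^-0.23 = 0.2177^-0.23 = 1.420
D_Ceres = 1.420 × 52.1 km = 74.0 km

D ≈ 74.0 km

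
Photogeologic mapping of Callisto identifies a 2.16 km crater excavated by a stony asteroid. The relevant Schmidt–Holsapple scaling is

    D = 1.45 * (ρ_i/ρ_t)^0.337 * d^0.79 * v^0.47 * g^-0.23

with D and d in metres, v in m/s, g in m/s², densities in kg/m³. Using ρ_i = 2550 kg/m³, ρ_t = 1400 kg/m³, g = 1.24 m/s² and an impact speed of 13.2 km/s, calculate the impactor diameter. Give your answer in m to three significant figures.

Rearranging for d: d = [D / (1.45 · (2550/1400)^0.337 · 13200^0.47 · 1.24^-0.23)]^(1/0.79).
D = 2160 m.
(2550/1400)^0.337 = 1.224
13200^0.47 = 86.43
1.24^-0.23 = 0.9517
Denominator = 1.45 × 1.224 × 86.43 × 0.9517 = 146.0
D / 146.0 = 2160 / 146.0 = 14.79
d = 14.79^(1/0.79) = 14.79^1.2658 = 30.27 m

d ≈ 30.3 m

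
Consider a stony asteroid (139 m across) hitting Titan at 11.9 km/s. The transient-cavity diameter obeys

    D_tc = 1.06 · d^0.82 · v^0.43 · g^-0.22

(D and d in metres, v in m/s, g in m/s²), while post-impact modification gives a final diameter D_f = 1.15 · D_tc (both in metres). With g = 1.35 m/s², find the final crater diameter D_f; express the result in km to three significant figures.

D_f ≈ 3.69 km

v = 11900 m/s.
d^0.82 = 139^0.82 = 57.18
v^0.43 = 11900^0.43 = 56.56
g^-0.22 = 1.35^-0.22 = 0.9361
D_tc = 1.06 × 57.18 × 56.56 × 0.9361 = 3209 m
D_f = 1.15 × 3209 = 3690 m
     = 3.690 km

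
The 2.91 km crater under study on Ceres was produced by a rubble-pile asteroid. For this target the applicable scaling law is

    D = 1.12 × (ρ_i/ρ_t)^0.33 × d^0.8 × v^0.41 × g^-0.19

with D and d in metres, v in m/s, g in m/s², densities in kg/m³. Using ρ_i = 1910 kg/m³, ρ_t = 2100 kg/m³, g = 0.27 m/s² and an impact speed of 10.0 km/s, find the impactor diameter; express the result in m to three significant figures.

d ≈ 126 m

Rearranging for d: d = [D / (1.12 · (1910/2100)^0.33 · 10000^0.41 · 0.27^-0.19)]^(1/0.8).
D = 2910 m.
(1910/2100)^0.33 = 0.9692
10000^0.41 = 43.65
0.27^-0.19 = 1.282
Denominator = 1.12 × 0.9692 × 43.65 × 1.282 = 60.74
D / 60.74 = 2910 / 60.74 = 47.91
d = 47.91^(1/0.8) = 47.91^1.25 = 126.0 m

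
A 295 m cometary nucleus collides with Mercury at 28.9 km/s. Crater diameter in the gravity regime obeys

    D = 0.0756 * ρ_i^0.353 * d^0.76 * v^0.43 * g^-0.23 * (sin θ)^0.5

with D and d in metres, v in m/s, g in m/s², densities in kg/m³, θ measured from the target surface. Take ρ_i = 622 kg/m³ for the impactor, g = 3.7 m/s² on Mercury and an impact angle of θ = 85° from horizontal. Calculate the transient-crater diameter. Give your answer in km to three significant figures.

D ≈ 3.38 km

In SI units: v = 28900 m/s.
ρ_i^0.353 = 622^0.353 = 9.687
d^0.76 = 295^0.76 = 75.35
v^0.43 = 28900^0.43 = 82.83
g^-0.23 = 3.7^-0.23 = 0.7401
(sin 85°)^0.5 = 0.9962^0.5 = 0.9981
D = 0.0756 × 9.687 × 75.35 × 82.83 × 0.7401 × 0.9981 = 3376 m
   = 3.376 km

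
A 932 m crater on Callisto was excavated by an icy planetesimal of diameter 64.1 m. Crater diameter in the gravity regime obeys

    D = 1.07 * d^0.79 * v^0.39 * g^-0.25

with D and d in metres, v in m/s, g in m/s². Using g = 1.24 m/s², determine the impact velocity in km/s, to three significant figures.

v ≈ 8.68 km/s

Rearranging for v: v = [D / (1.07 · 64.1^0.79 · 1.24^-0.25)]^(1/0.39).
64.1^0.79 = 26.76
1.24^-0.25 = 0.9476
Denominator = 1.07 × 26.76 × 0.9476 = 27.13
D / 27.13 = 932 / 27.13 = 34.35
v = 34.35^(1/0.39) = 34.35^2.5641 = 8675 m/s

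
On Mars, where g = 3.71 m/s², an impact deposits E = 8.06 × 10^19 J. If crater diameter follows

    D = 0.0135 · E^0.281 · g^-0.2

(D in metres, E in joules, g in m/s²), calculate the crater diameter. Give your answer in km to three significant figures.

D ≈ 4.08 km

E^0.281 = (8.06 × 10^19)^0.281 = 3.924 × 10^5
g^-0.2 = 3.71^-0.2 = 0.7694
D = 0.0135 × 3.924 × 10^5 × 0.7694 = 4076 m
   = 4.076 km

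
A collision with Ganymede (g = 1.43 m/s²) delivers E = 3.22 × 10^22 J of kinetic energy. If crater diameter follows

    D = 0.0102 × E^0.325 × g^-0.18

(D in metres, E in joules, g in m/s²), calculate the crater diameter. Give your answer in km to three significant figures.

D ≈ 198 km

E^0.325 = (3.22 × 10^22)^0.325 = 2.066 × 10^7
g^-0.18 = 1.43^-0.18 = 0.9376
D = 0.0102 × 2.066 × 10^7 × 0.9376 = 1.976 × 10^5 m
   = 197.6 km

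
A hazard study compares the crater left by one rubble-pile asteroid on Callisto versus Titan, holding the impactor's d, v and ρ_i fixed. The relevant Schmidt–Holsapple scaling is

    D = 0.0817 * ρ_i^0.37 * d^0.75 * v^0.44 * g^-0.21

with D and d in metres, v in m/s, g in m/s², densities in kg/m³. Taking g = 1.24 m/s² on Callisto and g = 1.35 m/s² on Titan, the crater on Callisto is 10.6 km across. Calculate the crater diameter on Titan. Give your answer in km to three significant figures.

All impactor-dependent factors cancel in the ratio, leaving D_Titan/D_Callisto = (g_Titan/g_Callisto)^-0.21.
(1.35/1.24)^-0.21 = 1.089^-0.21 = 0.9823
D_Titan = 0.9823 × 10.6 km = 10.4 km

D ≈ 10.4 km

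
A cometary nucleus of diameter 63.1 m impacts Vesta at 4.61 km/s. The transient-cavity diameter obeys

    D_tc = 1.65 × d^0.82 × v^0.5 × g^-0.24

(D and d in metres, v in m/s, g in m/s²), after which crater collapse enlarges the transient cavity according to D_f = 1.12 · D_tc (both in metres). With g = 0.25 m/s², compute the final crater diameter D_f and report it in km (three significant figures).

D_f ≈ 5.24 km

v = 4610 m/s.
d^0.82 = 63.1^0.82 = 29.92
v^0.5 = 4610^0.5 = 67.90
g^-0.24 = 0.25^-0.24 = 1.395
D_tc = 1.65 × 29.92 × 67.90 × 1.395 = 4676 m
D_f = 1.12 × 4676 = 5237 m
     = 5.237 km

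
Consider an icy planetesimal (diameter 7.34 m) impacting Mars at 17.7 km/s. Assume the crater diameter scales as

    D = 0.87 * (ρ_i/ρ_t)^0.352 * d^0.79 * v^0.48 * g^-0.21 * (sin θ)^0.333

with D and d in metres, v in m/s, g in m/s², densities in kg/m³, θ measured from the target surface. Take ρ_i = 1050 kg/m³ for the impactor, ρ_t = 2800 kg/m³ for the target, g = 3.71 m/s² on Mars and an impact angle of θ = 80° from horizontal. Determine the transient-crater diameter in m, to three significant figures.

In SI units: v = 17700 m/s.
(ρ_i/ρ_t)^0.352 = (1050/2800)^0.352 = 0.7080
d^0.79 = 7.34^0.79 = 4.829
v^0.48 = 17700^0.48 = 109.4
g^-0.21 = 3.71^-0.21 = 0.7593
(sin 80°)^0.333 = 0.9848^0.333 = 0.9949
D = 0.87 × 0.7080 × 4.829 × 109.4 × 0.7593 × 0.9949 = 245.8 m

D ≈ 246 m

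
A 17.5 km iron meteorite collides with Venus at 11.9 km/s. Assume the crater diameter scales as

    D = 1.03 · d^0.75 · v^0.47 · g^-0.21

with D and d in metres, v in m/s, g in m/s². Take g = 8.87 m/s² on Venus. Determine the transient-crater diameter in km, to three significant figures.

D ≈ 81.6 km

In SI units: d = 17500 m, v = 11900 m/s.
d^0.75 = 17500^0.75 = 1522
v^0.47 = 11900^0.47 = 82.32
g^-0.21 = 8.87^-0.21 = 0.6323
D = 1.03 × 1522 × 82.32 × 0.6323 = 81598 m
   = 81.60 km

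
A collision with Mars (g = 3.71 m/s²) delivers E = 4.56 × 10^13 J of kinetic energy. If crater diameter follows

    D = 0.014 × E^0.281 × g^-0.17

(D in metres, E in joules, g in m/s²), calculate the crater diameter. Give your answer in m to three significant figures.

D ≈ 77.2 m

E^0.281 = (4.56 × 10^13)^0.281 = 6.889 × 10^3
g^-0.17 = 3.71^-0.17 = 0.8002
D = 0.014 × 6.889 × 10^3 × 0.8002 = 77.18 m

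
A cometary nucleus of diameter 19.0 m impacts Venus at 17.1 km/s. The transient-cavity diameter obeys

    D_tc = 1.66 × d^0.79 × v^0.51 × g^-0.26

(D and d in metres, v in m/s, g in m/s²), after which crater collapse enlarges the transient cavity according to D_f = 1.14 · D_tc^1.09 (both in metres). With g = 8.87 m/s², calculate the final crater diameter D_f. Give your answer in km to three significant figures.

v = 17100 m/s.
d^0.79 = 19^0.79 = 10.24
v^0.51 = 17100^0.51 = 144.2
g^-0.26 = 8.87^-0.26 = 0.5669
D_tc = 1.66 × 10.24 × 144.2 × 0.5669 = 1390 m
D_f = 1.14 × (1390)^1.09 = 3039 m
     = 3.039 km

D_f ≈ 3.04 km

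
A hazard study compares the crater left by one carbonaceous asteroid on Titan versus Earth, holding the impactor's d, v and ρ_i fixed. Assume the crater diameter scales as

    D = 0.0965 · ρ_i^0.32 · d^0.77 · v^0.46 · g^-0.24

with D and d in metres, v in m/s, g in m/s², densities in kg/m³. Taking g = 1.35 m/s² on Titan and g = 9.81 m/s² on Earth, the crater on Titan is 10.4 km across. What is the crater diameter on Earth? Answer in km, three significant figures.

D ≈ 6.46 km

All impactor-dependent factors cancel in the ratio, leaving D_Earth/D_Titan = (g_Earth/g_Titan)^-0.24.
(9.81/1.35)^-0.24 = 7.267^-0.24 = 0.6213
D_Earth = 0.6213 × 10.4 km = 6.46 km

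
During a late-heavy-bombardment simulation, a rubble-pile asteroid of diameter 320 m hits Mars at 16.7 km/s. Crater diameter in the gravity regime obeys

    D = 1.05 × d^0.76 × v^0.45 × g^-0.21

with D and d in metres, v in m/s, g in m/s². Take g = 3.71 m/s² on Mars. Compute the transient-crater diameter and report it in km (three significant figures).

In SI units: v = 16700 m/s.
d^0.76 = 320^0.76 = 80.15
v^0.45 = 16700^0.45 = 79.47
g^-0.21 = 3.71^-0.21 = 0.7593
D = 1.05 × 80.15 × 79.47 × 0.7593 = 5078 m
   = 5.078 km

D ≈ 5.08 km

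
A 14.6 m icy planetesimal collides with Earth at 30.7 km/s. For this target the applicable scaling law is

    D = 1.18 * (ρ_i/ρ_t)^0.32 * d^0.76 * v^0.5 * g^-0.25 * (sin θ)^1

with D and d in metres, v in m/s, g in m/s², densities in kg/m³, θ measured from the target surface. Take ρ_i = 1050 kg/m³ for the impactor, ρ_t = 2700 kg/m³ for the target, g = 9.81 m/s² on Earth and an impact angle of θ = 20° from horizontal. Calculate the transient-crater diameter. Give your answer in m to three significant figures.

D ≈ 227 m

In SI units: v = 30700 m/s.
(ρ_i/ρ_t)^0.32 = (1050/2700)^0.32 = 0.7392
d^0.76 = 14.6^0.76 = 7.672
v^0.5 = 30700^0.5 = 175.2
g^-0.25 = 9.81^-0.25 = 0.5650
(sin 20°)^1 = 0.3420^1 = 0.3420
D = 1.18 × 0.7392 × 7.672 × 175.2 × 0.5650 × 0.3420 = 226.5 m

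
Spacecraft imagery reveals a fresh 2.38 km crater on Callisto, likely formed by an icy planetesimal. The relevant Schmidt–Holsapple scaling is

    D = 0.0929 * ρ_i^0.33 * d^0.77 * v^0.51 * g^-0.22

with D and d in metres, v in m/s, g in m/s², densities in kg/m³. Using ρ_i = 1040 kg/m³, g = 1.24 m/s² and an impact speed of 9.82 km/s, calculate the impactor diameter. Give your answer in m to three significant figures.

d ≈ 65.3 m

Rearranging for d: d = [D / (0.0929 · 1040^0.33 · 9820^0.51 · 1.24^-0.22)]^(1/0.77).
D = 2380 m.
1040^0.33 = 9.900
9820^0.51 = 108.6
1.24^-0.22 = 0.9538
Denominator = 0.0929 × 9.900 × 108.6 × 0.9538 = 95.27
D / 95.27 = 2380 / 95.27 = 24.98
d = 24.98^(1/0.77) = 24.98^1.2987 = 65.32 m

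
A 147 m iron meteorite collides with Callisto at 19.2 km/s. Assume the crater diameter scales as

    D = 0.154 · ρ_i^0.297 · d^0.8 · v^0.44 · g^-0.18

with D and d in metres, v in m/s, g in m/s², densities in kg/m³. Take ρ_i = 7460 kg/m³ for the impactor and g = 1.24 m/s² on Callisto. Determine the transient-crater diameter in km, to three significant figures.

D ≈ 8.70 km

In SI units: v = 19200 m/s.
ρ_i^0.297 = 7460^0.297 = 14.13
d^0.8 = 147^0.8 = 54.18
v^0.44 = 19200^0.44 = 76.67
g^-0.18 = 1.24^-0.18 = 0.9620
D = 0.154 × 14.13 × 54.18 × 76.67 × 0.9620 = 8696 m
   = 8.696 km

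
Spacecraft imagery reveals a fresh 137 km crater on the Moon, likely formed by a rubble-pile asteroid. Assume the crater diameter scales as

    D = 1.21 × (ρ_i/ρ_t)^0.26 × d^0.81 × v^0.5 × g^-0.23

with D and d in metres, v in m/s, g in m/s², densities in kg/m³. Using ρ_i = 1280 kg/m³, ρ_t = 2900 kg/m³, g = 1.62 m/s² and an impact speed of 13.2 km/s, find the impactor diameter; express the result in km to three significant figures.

Rearranging for d: d = [D / (1.21 · (1280/2900)^0.26 · 13200^0.5 · 1.62^-0.23)]^(1/0.81).
D = 137000 m.
(1280/2900)^0.26 = 0.8084
13200^0.5 = 114.9
1.62^-0.23 = 0.8950
Denominator = 1.21 × 0.8084 × 114.9 × 0.8950 = 100.6
D / 100.6 = 137000 / 100.6 = 1362
d = 1362^(1/0.81) = 1362^1.2346 = 7404 m

d ≈ 7.40 km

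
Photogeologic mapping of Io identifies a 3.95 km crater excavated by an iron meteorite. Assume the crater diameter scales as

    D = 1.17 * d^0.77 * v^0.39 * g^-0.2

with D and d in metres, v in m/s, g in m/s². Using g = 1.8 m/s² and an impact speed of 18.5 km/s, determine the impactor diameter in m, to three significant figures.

Rearranging for d: d = [D / (1.17 · 18500^0.39 · 1.8^-0.2)]^(1/0.77).
D = 3950 m.
18500^0.39 = 46.15
1.8^-0.2 = 0.8891
Denominator = 1.17 × 46.15 × 0.8891 = 48.01
D / 48.01 = 3950 / 48.01 = 82.27
d = 82.27^(1/0.77) = 82.27^1.2987 = 307.1 m

d ≈ 307 m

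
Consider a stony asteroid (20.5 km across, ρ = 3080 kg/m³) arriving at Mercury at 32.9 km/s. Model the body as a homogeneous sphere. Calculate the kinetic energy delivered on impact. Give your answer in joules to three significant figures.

d = 20500 m; v = 32900 m/s.
Mass m = (π/6) ρ d³ = (π/6) × 3080 × (20500)³ = 1.389 × 10^16 kg
E = ½ m v² = 0.5 × 1.389 × 10^16 × (32900)² = 7.517 × 10^24 J

E ≈ 7.52 × 10^24 J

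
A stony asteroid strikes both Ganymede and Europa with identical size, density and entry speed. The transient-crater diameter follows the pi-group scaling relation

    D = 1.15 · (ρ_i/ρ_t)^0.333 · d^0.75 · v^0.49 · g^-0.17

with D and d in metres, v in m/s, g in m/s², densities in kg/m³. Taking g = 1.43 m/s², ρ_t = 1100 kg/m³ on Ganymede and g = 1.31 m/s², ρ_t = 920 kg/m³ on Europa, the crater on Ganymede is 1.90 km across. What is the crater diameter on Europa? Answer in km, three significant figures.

The impactor-only factors (d, v, ρ_i) cancel in the ratio, leaving D_Europa/D_Ganymede = (g_Europa/g_Ganymede)^-0.17 · (ρ_t,Ganymede/ρ_t,Europa)^0.333.
(1.31/1.43)^-0.17 = 0.9161^-0.17 = 1.015
(1100/920)^0.333 = 1.196^0.333 = 1.061
Ratio = 1.015 × 1.061 = 1.077
D_Europa = 1.077 × 1.90 km = 2.05 km

D ≈ 2.05 km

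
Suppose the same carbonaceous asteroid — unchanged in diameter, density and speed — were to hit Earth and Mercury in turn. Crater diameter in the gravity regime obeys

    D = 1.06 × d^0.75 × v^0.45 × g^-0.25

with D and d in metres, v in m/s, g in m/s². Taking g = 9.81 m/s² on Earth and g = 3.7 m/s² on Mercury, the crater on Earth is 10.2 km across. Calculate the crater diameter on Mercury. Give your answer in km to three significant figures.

D ≈ 13.0 km

All impactor-dependent factors cancel in the ratio, leaving D_Mercury/D_Earth = (g_Mercury/g_Earth)^-0.25.
(3.7/9.81)^-0.25 = 0.3772^-0.25 = 1.276
D_Mercury = 1.276 × 10.2 km = 13.0 km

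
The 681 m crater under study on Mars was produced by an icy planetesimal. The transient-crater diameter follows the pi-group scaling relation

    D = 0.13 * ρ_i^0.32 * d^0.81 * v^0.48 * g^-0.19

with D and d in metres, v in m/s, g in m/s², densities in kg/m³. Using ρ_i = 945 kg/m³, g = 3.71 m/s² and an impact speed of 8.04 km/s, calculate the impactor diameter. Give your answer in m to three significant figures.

Rearranging for d: d = [D / (0.13 · 945^0.32 · 8040^0.48 · 3.71^-0.19)]^(1/0.81).
945^0.32 = 8.956
8040^0.48 = 74.91
3.71^-0.19 = 0.7795
Denominator = 0.13 × 8.956 × 74.91 × 0.7795 = 67.99
D / 67.99 = 681 / 67.99 = 10.02
d = 10.02^(1/0.81) = 10.02^1.2346 = 17.21 m

d ≈ 17.2 m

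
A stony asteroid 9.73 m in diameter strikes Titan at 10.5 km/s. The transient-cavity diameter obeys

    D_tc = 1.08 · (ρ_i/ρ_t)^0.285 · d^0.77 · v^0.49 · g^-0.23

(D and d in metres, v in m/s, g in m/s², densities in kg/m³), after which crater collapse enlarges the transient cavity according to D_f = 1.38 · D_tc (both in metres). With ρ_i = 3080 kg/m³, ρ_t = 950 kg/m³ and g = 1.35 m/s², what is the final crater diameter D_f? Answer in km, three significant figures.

D_f ≈ 1.05 km

v = 10500 m/s.
(ρ_i/ρ_t)^0.285 = (3080/950)^0.285 = 1.398
d^0.77 = 9.73^0.77 = 5.766
v^0.49 = 10500^0.49 = 93.41
g^-0.23 = 1.35^-0.23 = 0.9333
D_tc = 1.08 × 1.398 × 5.766 × 93.41 × 0.9333 = 759.0 m
D_f = 1.38 × 759.0 = 1047 m
     = 1.047 km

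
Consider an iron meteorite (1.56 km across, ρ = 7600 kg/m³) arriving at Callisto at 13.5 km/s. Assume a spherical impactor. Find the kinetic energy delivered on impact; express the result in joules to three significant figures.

d = 1560 m; v = 13500 m/s.
Mass m = (π/6) ρ d³ = (π/6) × 7600 × (1560)³ = 1.511 × 10^13 kg
E = ½ m v² = 0.5 × 1.511 × 10^13 × (13500)² = 1.377 × 10^21 J

E ≈ 1.38 × 10^21 J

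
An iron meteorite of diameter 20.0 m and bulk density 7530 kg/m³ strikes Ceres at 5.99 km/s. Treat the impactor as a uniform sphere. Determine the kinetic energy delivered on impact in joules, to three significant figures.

v = 5990 m/s.
Mass m = (π/6) ρ d³ = (π/6) × 7530 × (20)³ = 3.154 × 10^7 kg
E = ½ m v² = 0.5 × 3.154 × 10^7 × (5990)² = 5.658 × 10^14 J

E ≈ 5.66 × 10^14 J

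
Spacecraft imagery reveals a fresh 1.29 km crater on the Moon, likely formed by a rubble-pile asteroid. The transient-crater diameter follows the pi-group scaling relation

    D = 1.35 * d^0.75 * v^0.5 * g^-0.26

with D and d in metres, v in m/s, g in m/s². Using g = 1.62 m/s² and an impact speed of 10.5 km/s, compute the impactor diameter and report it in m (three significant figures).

Rearranging for d: d = [D / (1.35 · 10500^0.5 · 1.62^-0.26)]^(1/0.75).
D = 1290 m.
10500^0.5 = 102.5
1.62^-0.26 = 0.8821
Denominator = 1.35 × 102.5 × 0.8821 = 122.1
D / 122.1 = 1290 / 122.1 = 10.57
d = 10.57^(1/0.75) = 10.57^1.3333 = 23.20 m

d ≈ 23.2 m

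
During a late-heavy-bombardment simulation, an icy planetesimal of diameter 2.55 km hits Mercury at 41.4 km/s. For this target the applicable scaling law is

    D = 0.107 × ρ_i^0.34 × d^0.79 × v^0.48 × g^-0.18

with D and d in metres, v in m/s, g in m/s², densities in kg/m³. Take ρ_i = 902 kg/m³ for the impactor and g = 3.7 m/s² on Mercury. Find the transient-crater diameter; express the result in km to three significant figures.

In SI units: d = 2550 m, v = 41400 m/s.
ρ_i^0.34 = 902^0.34 = 10.11
d^0.79 = 2550^0.79 = 491.1
v^0.48 = 41400^0.48 = 164.5
g^-0.18 = 3.7^-0.18 = 0.7902
D = 0.107 × 10.11 × 491.1 × 164.5 × 0.7902 = 69057 m
   = 69.06 km

D ≈ 69.1 km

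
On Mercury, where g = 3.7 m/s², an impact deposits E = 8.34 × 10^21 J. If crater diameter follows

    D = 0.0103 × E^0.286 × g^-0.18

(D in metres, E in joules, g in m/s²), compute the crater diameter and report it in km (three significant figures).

D ≈ 15.1 km

E^0.286 = (8.34 × 10^21)^0.286 = 1.860 × 10^6
g^-0.18 = 3.7^-0.18 = 0.7902
D = 0.0103 × 1.860 × 10^6 × 0.7902 = 15139 m
   = 15.14 km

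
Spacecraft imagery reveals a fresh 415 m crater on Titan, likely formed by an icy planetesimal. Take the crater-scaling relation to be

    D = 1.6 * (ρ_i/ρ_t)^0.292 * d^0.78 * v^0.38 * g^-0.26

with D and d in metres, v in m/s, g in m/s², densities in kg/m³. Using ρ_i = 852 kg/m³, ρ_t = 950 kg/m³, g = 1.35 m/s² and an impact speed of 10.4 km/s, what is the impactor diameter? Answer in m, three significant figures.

Rearranging for d: d = [D / (1.6 · (852/950)^0.292 · 10400^0.38 · 1.35^-0.26)]^(1/0.78).
(852/950)^0.292 = 0.9687
10400^0.38 = 33.61
1.35^-0.26 = 0.9249
Denominator = 1.6 × 0.9687 × 33.61 × 0.9249 = 48.18
D / 48.18 = 415 / 48.18 = 8.614
d = 8.614^(1/0.78) = 8.614^1.2821 = 15.81 m

d ≈ 15.8 m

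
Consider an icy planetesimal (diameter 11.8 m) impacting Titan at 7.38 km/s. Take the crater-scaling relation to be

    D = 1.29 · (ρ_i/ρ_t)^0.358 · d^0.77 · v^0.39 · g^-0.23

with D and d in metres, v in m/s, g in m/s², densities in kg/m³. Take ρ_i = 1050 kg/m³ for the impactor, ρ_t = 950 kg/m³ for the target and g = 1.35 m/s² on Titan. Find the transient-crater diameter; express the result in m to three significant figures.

In SI units: v = 7380 m/s.
(ρ_i/ρ_t)^0.358 = (1050/950)^0.358 = 1.036
d^0.77 = 11.8^0.77 = 6.689
v^0.39 = 7380^0.39 = 32.25
g^-0.23 = 1.35^-0.23 = 0.9333
D = 1.29 × 1.036 × 6.689 × 32.25 × 0.9333 = 269.1 m

D ≈ 269 m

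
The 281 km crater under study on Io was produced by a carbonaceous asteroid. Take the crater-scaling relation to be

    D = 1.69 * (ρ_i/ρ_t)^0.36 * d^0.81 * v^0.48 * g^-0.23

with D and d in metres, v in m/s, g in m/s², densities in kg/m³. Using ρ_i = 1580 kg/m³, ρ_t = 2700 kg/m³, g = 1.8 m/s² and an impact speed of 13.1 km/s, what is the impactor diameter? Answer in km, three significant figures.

Rearranging for d: d = [D / (1.69 · (1580/2700)^0.36 · 13100^0.48 · 1.8^-0.23)]^(1/0.81).
D = 281000 m.
(1580/2700)^0.36 = 0.8246
13100^0.48 = 94.69
1.8^-0.23 = 0.8735
Denominator = 1.69 × 0.8246 × 94.69 × 0.8735 = 115.3
D / 115.3 = 281000 / 115.3 = 2437
d = 2437^(1/0.81) = 2437^1.2346 = 15185 m

d ≈ 15.2 km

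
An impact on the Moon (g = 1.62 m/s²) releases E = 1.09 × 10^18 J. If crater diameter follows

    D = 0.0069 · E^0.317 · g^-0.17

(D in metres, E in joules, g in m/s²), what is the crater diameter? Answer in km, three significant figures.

D ≈ 3.32 km

E^0.317 = (1.09 × 10^18)^0.317 = 5.222 × 10^5
g^-0.17 = 1.62^-0.17 = 0.9213
D = 0.0069 × 5.222 × 10^5 × 0.9213 = 3320 m
   = 3.320 km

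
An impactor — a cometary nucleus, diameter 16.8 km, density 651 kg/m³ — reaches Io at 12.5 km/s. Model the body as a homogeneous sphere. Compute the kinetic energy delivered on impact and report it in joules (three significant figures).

E ≈ 1.26 × 10^23 J

d = 16800 m; v = 12500 m/s.
Mass m = (π/6) ρ d³ = (π/6) × 651 × (16800)³ = 1.616 × 10^15 kg
E = ½ m v² = 0.5 × 1.616 × 10^15 × (12500)² = 1.262 × 10^23 J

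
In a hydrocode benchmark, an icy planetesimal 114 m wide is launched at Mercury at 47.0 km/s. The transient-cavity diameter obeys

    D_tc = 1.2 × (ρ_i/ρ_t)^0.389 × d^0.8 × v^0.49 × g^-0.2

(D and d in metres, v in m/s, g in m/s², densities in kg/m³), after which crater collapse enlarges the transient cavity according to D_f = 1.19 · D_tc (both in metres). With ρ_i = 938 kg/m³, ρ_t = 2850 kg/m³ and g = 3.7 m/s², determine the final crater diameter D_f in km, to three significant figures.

D_f ≈ 6.14 km

v = 47000 m/s.
(ρ_i/ρ_t)^0.389 = (938/2850)^0.389 = 0.6490
d^0.8 = 114^0.8 = 44.21
v^0.49 = 47000^0.49 = 194.7
g^-0.2 = 3.7^-0.2 = 0.7698
D_tc = 1.2 × 0.6490 × 44.21 × 194.7 × 0.7698 = 5160 m
D_f = 1.19 × 5160 = 6140 m
     = 6.140 km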